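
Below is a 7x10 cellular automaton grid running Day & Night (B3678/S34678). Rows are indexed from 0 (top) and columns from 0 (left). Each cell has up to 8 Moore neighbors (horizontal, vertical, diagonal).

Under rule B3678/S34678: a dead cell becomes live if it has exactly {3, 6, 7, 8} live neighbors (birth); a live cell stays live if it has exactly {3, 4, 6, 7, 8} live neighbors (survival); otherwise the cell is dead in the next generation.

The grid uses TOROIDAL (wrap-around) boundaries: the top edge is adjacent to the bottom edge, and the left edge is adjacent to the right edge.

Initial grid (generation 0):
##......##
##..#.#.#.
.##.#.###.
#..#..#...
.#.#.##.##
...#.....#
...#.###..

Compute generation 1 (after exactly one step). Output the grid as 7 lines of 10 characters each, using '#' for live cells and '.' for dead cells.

Simulating step by step:
Generation 0 (given above): 30 live cells
Generation 1: 22 live cells
(generation 1 grid is the final answer)

Answer: ###.#...##
...#...###
.##...#...
#..#..##..
.......#.#
#.........
..#.#.....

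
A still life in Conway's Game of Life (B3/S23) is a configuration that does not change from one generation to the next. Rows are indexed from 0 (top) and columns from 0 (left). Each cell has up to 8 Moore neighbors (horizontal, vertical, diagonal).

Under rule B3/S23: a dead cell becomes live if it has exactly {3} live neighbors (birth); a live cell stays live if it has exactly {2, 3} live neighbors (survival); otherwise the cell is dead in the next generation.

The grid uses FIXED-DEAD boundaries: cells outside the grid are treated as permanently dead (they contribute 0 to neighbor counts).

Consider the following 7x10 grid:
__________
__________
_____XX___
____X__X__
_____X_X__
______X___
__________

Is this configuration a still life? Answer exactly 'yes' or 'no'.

Compute generation 1 and compare to generation 0 (given above):
Generation 1:
__________
__________
_____XX___
____X__X__
_____X_X__
______X___
__________
The grids are IDENTICAL -> still life.

Answer: yes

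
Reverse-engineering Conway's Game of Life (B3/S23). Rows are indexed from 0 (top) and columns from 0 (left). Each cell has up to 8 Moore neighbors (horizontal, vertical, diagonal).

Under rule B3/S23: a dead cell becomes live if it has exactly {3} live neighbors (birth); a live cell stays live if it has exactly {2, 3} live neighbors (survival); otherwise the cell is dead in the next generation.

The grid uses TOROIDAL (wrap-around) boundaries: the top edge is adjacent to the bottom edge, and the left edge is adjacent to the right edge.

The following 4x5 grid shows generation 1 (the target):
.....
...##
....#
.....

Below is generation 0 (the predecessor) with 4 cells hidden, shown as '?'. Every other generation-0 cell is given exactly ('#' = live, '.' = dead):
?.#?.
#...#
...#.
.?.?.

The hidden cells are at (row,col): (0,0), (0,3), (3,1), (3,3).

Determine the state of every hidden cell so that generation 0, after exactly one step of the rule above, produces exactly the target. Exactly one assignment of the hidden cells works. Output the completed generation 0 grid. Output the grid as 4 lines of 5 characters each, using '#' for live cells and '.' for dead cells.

Hidden generation-0 cells (in order): (0,0), (0,3), (3,1), (3,3).
A hidden cell only influences target cells in its own 3x3 neighborhood. Try each of the 2^4 = 16 assignments, step the completed generation 0 forward once under B3/S23, and compare with the target:
  (0,0)=. (0,3)=. (3,1)=. (3,3)=. -> step reproduces the target at every cell -> ACCEPT
  (0,0)=. (0,3)=. (3,1)=. (3,3)=# -> step gives (0,3)='#' but target has '.' -> reject
  (0,0)=. (0,3)=. (3,1)=# (3,3)=. -> step gives (0,0)='#' but target has '.' -> reject
  (0,0)=. (0,3)=. (3,1)=# (3,3)=# -> step gives (0,0)='#' but target has '.' -> reject
  (0,0)=. (0,3)=# (3,1)=. (3,3)=. -> step gives (0,3)='#' but target has '.' -> reject
  (0,0)=. (0,3)=# (3,1)=. (3,3)=# -> step gives (0,2)='#' but target has '.' -> reject
  (0,0)=. (0,3)=# (3,1)=# (3,3)=. -> step gives (0,0)='#' but target has '.' -> reject
  (0,0)=. (0,3)=# (3,1)=# (3,3)=# -> step gives (0,0)='#' but target has '.' -> reject
  (0,0)=# (0,3)=. (3,1)=. (3,3)=. -> step gives (0,0)='#' but target has '.' -> reject
  (0,0)=# (0,3)=. (3,1)=. (3,3)=# -> step gives (0,0)='#' but target has '.' -> reject
  (0,0)=# (0,3)=. (3,1)=# (3,3)=. -> step gives (0,0)='#' but target has '.' -> reject
  (0,0)=# (0,3)=. (3,1)=# (3,3)=# -> step gives (0,0)='#' but target has '.' -> reject
  (0,0)=# (0,3)=# (3,1)=. (3,3)=. -> step gives (0,0)='#' but target has '.' -> reject
  (0,0)=# (0,3)=# (3,1)=. (3,3)=# -> step gives (0,0)='#' but target has '.' -> reject
  (0,0)=# (0,3)=# (3,1)=# (3,3)=. -> step gives (0,0)='#' but target has '.' -> reject
  (0,0)=# (0,3)=# (3,1)=# (3,3)=# -> step gives (0,0)='#' but target has '.' -> reject
Unique solution: (0,0)=dead, (0,3)=dead, (3,1)=dead, (3,3)=dead.
Check: live-neighbor counts of every cell in the completed generation 0:
22022
12232
21113
01221
Applying B3/S23 to generation 0 with these counts gives:
.....
...##
....#
.....
which matches the target exactly.

Answer: ..#..
#...#
...#.
.....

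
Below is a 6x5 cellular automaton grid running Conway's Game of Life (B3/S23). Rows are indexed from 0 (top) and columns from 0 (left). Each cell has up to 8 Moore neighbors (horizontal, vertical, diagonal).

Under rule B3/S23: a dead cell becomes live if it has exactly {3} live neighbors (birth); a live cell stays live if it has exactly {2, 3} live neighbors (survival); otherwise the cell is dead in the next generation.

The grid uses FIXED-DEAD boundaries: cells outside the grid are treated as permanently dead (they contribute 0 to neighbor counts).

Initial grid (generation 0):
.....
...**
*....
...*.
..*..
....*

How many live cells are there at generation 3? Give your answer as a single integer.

Answer: 0

Derivation:
Simulating step by step:
Generation 0 (given above): 6 live cells
Generation 1: 3 live cells
.....
.....
...**
.....
...*.
.....
Generation 2: 2 live cells
.....
.....
.....
...**
.....
.....
Generation 3: 0 live cells
.....
.....
.....
.....
.....
.....
Population at generation 3: 0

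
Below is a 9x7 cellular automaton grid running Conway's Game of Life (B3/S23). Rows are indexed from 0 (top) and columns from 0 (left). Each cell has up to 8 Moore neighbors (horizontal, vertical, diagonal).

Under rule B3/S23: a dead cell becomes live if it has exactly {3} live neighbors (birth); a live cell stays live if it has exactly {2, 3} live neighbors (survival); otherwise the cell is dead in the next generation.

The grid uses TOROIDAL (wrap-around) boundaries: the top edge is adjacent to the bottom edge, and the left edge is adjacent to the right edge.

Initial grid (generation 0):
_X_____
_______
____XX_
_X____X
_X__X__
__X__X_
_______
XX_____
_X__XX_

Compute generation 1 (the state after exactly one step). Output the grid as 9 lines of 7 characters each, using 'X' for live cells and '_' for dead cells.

Simulating step by step:
Generation 0 (given above): 14 live cells
Generation 1: 12 live cells
(generation 1 grid is the final answer)

Answer: _______
_______
_____X_
X___X__
XXX__X_
_______
_X_____
XX_____
_XX____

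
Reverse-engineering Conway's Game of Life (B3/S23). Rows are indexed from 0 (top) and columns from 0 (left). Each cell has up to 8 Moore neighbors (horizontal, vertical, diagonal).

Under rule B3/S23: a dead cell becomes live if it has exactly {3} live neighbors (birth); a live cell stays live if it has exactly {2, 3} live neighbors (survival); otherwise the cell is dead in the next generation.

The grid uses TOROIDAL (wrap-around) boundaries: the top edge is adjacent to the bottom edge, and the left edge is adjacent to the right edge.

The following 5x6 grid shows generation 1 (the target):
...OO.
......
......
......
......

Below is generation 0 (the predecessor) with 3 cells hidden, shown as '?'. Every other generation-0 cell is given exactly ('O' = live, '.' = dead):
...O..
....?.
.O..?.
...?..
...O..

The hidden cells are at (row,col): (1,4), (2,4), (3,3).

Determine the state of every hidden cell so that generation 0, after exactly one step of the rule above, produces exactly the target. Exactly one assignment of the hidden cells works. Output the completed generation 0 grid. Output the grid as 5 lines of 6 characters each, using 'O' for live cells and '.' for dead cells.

Hidden generation-0 cells (in order): (1,4), (2,4), (3,3).
A hidden cell only influences target cells in its own 3x3 neighborhood. Try each of the 2^3 = 8 assignments, step the completed generation 0 forward once under B3/S23, and compare with the target:
  (1,4)=. (2,4)=. (3,3)=. -> step gives (0,3)='.' but target has 'O' -> reject
  (1,4)=. (2,4)=. (3,3)=O -> step gives (0,3)='.' but target has 'O' -> reject
  (1,4)=. (2,4)=O (3,3)=. -> step gives (0,3)='.' but target has 'O' -> reject
  (1,4)=. (2,4)=O (3,3)=O -> step gives (0,3)='.' but target has 'O' -> reject
  (1,4)=O (2,4)=. (3,3)=. -> step reproduces the target at every cell -> ACCEPT
  (1,4)=O (2,4)=. (3,3)=O -> step gives (3,2)='O' but target has '.' -> reject
  (1,4)=O (2,4)=O (3,3)=. -> step gives (1,3)='O' but target has '.' -> reject
  (1,4)=O (2,4)=O (3,3)=O -> step gives (1,3)='O' but target has '.' -> reject
Unique solution: (1,4)=live, (2,4)=dead, (3,3)=dead.
Check: live-neighbor counts of every cell in the completed generation 0:
002231
112211
101111
112110
002120
Applying B3/S23 to generation 0 with these counts gives:
...OO.
......
......
......
......
which matches the target exactly.

Answer: ...O..
....O.
.O....
......
...O..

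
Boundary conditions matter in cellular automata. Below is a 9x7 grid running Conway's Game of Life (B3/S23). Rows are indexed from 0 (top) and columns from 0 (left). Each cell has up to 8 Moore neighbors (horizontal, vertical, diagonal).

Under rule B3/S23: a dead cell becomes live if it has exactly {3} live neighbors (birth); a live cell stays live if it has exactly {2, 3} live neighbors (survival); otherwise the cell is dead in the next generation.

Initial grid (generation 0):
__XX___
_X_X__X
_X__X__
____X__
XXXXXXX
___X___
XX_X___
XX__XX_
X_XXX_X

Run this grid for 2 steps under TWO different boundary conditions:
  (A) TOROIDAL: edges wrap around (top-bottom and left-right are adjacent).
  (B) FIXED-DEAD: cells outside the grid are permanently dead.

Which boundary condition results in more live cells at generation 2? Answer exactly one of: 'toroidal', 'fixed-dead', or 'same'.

Answer: toroidal

Derivation:
Under TOROIDAL boundary, generation 2:
_X__XX_
XX_____
X_X__X_
_______
XX___X_
____XX_
X___XXX
_X___X_
X______
Population = 20

Under FIXED-DEAD boundary, generation 2:
__XXX__
_X___X_
_XX__X_
_____X_
_X_____
X___X__
____X__
X______
___XX__
Population = 16

Comparison: toroidal=20, fixed-dead=16 -> toroidal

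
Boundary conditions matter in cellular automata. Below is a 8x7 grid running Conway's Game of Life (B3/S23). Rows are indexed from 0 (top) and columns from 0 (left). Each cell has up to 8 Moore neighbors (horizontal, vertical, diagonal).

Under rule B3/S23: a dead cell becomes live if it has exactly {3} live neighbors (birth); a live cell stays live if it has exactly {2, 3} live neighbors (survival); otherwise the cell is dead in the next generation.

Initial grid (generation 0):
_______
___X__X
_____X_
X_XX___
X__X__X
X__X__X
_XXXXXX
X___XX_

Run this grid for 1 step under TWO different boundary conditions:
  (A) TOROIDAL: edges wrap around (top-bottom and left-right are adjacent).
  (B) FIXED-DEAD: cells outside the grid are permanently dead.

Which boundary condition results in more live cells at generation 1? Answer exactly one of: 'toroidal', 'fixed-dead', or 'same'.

Answer: same

Derivation:
Under TOROIDAL boundary, generation 1:
____XXX
_______
__XXX_X
XXXXX__
___XX__
_______
_XX____
XXX____
Population = 19

Under FIXED-DEAD boundary, generation 1:
_______
_______
__XXX__
_XXXX__
X__XX__
X_____X
XXX___X
_XX___X
Population = 19

Comparison: toroidal=19, fixed-dead=19 -> same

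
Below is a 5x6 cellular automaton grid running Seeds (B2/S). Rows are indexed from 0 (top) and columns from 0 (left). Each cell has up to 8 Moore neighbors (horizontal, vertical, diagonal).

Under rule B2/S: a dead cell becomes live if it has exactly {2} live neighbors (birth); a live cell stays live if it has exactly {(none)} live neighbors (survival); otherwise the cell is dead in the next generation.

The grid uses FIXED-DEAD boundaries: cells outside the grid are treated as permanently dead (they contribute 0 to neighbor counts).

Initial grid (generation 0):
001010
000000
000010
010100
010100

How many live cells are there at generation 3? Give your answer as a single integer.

Answer: 10

Derivation:
Simulating step by step:
Generation 0 (given above): 7 live cells
Generation 1: 8 live cells
000100
000011
001100
100000
100010
Generation 2: 6 live cells
000001
000000
010001
001010
010000
Generation 3: 10 live cells
000000
000011
001110
100101
001100
Population at generation 3: 10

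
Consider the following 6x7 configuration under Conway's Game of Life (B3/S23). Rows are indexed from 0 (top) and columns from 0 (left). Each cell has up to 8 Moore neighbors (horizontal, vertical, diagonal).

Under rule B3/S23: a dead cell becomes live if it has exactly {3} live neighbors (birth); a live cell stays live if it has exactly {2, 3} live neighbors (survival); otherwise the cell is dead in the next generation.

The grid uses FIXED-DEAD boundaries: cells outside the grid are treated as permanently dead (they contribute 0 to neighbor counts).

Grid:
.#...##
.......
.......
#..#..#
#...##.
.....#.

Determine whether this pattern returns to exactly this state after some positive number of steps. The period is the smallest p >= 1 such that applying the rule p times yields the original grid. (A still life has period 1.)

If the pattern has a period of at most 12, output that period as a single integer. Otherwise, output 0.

Answer: 0

Derivation:
Simulating and comparing each generation to the original:
Gen 0 (original, given above): 10 live cells
Gen 1: 7 live cells, differs from original
Gen 2: 6 live cells, differs from original
Gen 3: 5 live cells, differs from original
Gen 4: 6 live cells, differs from original
Gen 5: 6 live cells, differs from original
Gen 6: 6 live cells, differs from original
Gen 7: 6 live cells, differs from original
Gen 8: 6 live cells, differs from original
Gen 9: 6 live cells, differs from original
Gen 10: 6 live cells, differs from original
Gen 11: 6 live cells, differs from original
Gen 12: 6 live cells, differs from original
No period found within 12 steps.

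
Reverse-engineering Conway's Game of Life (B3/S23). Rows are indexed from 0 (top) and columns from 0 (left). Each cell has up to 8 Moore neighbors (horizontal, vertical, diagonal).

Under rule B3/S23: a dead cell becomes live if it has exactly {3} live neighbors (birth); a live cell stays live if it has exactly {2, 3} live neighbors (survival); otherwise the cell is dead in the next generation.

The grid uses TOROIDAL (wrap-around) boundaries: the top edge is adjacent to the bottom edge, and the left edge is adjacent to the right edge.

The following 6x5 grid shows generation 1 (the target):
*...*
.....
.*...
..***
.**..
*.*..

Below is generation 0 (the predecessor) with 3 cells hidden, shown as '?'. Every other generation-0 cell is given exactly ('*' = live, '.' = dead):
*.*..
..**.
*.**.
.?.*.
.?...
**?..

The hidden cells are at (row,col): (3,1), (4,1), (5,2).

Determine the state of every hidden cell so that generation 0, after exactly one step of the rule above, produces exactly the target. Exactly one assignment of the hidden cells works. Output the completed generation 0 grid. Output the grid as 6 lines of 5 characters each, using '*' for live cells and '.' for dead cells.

Hidden generation-0 cells (in order): (3,1), (4,1), (5,2).
A hidden cell only influences target cells in its own 3x3 neighborhood. Try each of the 2^3 = 8 assignments, step the completed generation 0 forward once under B3/S23, and compare with the target:
  (3,1)=. (4,1)=. (5,2)=. -> step gives (0,2)='*' but target has '.' -> reject
  (3,1)=. (4,1)=. (5,2)=* -> step reproduces the target at every cell -> ACCEPT
  (3,1)=. (4,1)=* (5,2)=. -> step gives (0,2)='*' but target has '.' -> reject
  (3,1)=. (4,1)=* (5,2)=* -> step gives (3,1)='*' but target has '.' -> reject
  (3,1)=* (4,1)=. (5,2)=. -> step gives (0,2)='*' but target has '.' -> reject
  (3,1)=* (4,1)=. (5,2)=* -> step gives (2,1)='.' but target has '*' -> reject
  (3,1)=* (4,1)=* (5,2)=. -> step gives (0,2)='*' but target has '.' -> reject
  (3,1)=* (4,1)=* (5,2)=* -> step gives (2,1)='.' but target has '*' -> reject
Unique solution: (3,1)=dead, (4,1)=dead, (5,2)=live.
Check: live-neighbor counts of every cell in the completed generation 0:
26443
25444
03444
12323
23322
24222
Applying B3/S23 to generation 0 with these counts gives:
*...*
.....
.*...
..***
.**..
*.*..
which matches the target exactly.

Answer: *.*..
..**.
*.**.
...*.
.....
***..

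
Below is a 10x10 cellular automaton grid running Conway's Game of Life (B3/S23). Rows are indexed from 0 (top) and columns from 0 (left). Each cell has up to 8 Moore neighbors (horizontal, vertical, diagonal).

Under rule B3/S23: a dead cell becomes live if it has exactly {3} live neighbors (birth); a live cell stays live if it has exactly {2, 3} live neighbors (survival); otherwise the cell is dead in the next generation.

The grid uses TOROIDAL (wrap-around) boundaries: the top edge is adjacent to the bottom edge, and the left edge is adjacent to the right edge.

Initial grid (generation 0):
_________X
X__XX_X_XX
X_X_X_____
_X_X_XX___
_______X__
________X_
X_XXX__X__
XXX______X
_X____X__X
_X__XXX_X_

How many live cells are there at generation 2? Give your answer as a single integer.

Answer: 29

Derivation:
Simulating step by step:
Generation 0 (given above): 33 live cells
Generation 1: 38 live cells
___X__X___
XX_XXX__X_
X_X___XX__
_XXXXXX___
______XX__
___X___XX_
X_XX____X_
________XX
______XXXX
_____XXXXX
Generation 2: 29 live cells
X_XX______
XX_XXX___X
X______X_X
_XXXX_____
________X_
__XX__X_XX
__XX______
X_________
X____X____
_____X___X
Population at generation 2: 29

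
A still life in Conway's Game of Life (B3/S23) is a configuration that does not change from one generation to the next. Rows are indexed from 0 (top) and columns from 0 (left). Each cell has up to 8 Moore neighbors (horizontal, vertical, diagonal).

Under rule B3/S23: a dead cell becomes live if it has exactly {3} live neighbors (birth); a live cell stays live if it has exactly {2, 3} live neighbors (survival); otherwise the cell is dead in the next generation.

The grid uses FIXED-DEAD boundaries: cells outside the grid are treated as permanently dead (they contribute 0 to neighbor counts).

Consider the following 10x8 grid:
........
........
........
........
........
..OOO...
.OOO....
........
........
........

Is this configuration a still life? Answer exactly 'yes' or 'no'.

Answer: no

Derivation:
Compute generation 1 and compare to generation 0 (given above):
Generation 1:
........
........
........
........
...O....
.O..O...
.O..O...
..O.....
........
........
Cell (4,3) differs: gen0=0 vs gen1=1 -> NOT a still life.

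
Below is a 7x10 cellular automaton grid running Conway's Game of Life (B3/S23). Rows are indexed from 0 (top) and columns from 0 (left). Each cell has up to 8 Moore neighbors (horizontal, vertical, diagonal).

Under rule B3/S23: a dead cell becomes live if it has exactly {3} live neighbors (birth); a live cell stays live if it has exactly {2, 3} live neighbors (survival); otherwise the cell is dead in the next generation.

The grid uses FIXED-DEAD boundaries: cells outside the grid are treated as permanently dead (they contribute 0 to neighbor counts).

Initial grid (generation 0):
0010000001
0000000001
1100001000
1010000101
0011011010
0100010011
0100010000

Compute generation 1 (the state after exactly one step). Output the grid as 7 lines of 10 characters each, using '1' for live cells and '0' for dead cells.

Answer: 0000000000
0100000000
1100000010
1011010110
0011111000
0100010111
0000000000

Derivation:
Simulating step by step:
Generation 0 (given above): 21 live cells
Generation 1: 20 live cells
(generation 1 grid is the final answer)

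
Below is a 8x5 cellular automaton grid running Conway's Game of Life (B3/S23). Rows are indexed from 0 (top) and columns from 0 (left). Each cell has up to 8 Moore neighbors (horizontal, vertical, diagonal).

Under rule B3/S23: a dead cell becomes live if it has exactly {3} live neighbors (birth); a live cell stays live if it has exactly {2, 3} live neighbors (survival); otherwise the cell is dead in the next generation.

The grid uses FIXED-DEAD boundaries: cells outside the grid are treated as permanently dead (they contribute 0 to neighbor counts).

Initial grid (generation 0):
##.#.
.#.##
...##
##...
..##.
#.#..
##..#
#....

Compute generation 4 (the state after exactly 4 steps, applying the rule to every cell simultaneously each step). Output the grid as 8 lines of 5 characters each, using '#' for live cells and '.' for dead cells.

Simulating step by step:
Generation 0 (given above): 18 live cells
Generation 1: 20 live cells
##.##
##...
##.##
.#..#
#.##.
#.#..
#....
##...
Generation 2: 15 live cells
###..
.....
...##
....#
#.##.
#.##.
#....
##...
Generation 3: 17 live cells
.#...
.###.
...##
..#.#
..#.#
#.##.
#.#..
##...
Generation 4: 16 live cells
(generation 4 grid is the final answer)

Answer: .#...
.#.##
.#..#
..#.#
..#.#
..#..
#.##.
##...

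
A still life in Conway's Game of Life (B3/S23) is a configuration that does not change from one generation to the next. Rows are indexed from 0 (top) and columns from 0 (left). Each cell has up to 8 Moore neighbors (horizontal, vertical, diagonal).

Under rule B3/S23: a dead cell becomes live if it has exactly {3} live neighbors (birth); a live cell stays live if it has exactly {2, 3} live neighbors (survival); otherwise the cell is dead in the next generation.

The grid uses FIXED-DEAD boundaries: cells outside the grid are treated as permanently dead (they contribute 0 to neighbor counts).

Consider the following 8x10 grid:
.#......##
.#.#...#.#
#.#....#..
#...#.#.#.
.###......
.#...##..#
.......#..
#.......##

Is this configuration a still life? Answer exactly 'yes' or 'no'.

Answer: no

Derivation:
Compute generation 1 and compare to generation 0 (given above):
Generation 1:
..#.....##
##.....#.#
#.##..##..
#......#..
#####.##..
.#....#...
......##.#
........#.
Cell (0,1) differs: gen0=1 vs gen1=0 -> NOT a still life.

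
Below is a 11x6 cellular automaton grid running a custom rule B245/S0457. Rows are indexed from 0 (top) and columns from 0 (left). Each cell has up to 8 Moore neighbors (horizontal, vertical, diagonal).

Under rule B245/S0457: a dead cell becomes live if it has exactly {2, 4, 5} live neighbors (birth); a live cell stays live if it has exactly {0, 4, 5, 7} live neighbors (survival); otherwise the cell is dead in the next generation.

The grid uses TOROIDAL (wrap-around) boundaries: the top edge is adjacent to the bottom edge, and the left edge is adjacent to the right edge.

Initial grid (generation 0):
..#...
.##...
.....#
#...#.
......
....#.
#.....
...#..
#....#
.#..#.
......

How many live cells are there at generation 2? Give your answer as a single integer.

Simulating step by step:
Generation 0 (given above): 13 live cells
Generation 1: 23 live cells
...#..
#..#..
..###.
......
...##.
....##
#..###
.#.##.
.###..
......
.###..
Generation 2: 30 live cells
#.#...
######
.#...#
...###
......
..##.#
.#.#.#
#..###
#.#...
##.##.
....#.
Population at generation 2: 30

Answer: 30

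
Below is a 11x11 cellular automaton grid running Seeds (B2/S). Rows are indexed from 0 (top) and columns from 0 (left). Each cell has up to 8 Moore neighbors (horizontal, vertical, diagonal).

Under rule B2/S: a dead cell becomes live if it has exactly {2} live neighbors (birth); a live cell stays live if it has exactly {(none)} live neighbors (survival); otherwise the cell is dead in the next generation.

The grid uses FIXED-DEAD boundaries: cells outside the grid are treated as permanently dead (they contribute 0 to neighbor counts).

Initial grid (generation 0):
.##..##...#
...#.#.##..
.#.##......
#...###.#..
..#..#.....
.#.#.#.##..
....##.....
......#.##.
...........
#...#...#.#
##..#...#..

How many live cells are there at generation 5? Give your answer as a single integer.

Answer: 25

Derivation:
Simulating step by step:
Generation 0 (given above): 37 live cells
Generation 1: 22 live cells
...#....##.
#........#.
#........#.
.......#...
#........#.
...........
..##.......
....#..#...
.....#....#
...#.#.#...
...#.#.#...
Generation 2: 23 live cells
..........#
.#.........
.#........#
##.......##
........#..
.###.......
....#......
..#..##....
...#...##..
..#.....#..
..#.....#..
Generation 3: 20 live cells
...........
#.#......##
...........
..#.....#..
...#......#
....#......
......#....
........#..
.#..##...#.
.#.........
.#.#...#.#.
Generation 4: 31 live cells
.#.......##
.#.........
..##....#.#
...#.....#.
..#.#....#.
...#.#.....
.....#.#...
....#.##.#.
#.#.....#..
...#.##..##
#.......#..
Generation 5: 25 live cells
#.#........
#..#....#..
.#..#......
.#.........
.....#..#.#
..#.....#..
...#.......
.#.#.......
.#.........
#.#.#......
....####..#
Population at generation 5: 25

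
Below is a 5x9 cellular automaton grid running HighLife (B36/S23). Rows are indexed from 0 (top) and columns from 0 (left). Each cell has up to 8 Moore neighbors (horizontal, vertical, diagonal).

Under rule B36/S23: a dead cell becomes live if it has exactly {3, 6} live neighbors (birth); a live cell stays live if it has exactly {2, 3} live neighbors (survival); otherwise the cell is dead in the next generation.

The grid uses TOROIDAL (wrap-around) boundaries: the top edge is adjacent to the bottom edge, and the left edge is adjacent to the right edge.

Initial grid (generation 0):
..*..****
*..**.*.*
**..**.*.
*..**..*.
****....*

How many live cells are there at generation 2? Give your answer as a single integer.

Answer: 20

Derivation:
Simulating step by step:
Generation 0 (given above): 24 live cells
Generation 1: 17 live cells
*....**..
..**.*.*.
.**....**
.*...****
.....*...
Generation 2: 20 live cells
.....*...
*.****.*.
.*.****..
.**..*..*
*...*.*.*
Population at generation 2: 20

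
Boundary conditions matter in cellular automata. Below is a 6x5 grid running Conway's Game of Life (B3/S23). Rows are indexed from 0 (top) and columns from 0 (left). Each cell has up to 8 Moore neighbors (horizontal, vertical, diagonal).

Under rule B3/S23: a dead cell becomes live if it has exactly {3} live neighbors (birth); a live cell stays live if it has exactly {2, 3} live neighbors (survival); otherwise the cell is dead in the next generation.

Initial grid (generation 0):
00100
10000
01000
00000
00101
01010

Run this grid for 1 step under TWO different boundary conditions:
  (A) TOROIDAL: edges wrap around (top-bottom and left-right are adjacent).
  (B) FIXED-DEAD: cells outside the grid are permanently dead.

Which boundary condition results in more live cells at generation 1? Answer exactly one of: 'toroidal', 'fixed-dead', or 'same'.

Answer: toroidal

Derivation:
Under TOROIDAL boundary, generation 1:
01100
01000
00000
00000
00110
01010
Population = 7

Under FIXED-DEAD boundary, generation 1:
00000
01000
00000
00000
00110
00110
Population = 5

Comparison: toroidal=7, fixed-dead=5 -> toroidal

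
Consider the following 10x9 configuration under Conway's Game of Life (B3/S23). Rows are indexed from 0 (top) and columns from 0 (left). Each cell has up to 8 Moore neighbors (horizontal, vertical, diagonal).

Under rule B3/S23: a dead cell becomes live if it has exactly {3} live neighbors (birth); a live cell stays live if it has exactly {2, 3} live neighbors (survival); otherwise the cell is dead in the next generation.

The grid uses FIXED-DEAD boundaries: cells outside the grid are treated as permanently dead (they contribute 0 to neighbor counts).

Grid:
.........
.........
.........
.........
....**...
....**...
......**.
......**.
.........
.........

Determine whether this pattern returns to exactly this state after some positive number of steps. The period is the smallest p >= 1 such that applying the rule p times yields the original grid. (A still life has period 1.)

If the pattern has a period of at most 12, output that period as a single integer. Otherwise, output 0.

Answer: 2

Derivation:
Simulating and comparing each generation to the original:
Gen 0 (original, given above): 8 live cells
Gen 1: 6 live cells, differs from original
Gen 2: 8 live cells, MATCHES original -> period = 2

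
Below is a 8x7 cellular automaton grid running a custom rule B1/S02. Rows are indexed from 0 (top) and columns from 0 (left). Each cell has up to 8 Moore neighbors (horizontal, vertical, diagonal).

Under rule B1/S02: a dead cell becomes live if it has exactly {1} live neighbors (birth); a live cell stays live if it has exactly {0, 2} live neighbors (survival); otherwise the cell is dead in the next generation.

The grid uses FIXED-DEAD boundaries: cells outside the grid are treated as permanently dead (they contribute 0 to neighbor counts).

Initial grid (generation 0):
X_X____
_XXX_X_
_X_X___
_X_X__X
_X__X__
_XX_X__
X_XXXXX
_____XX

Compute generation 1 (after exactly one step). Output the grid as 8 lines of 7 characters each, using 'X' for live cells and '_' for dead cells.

Simulating step by step:
Generation 0 (given above): 24 live cells
Generation 1: 10 live cells
(generation 1 grid is the final answer)

Answer: _____XX
_____XX
_______
_X_X__X
____X_X
_______
_______
X______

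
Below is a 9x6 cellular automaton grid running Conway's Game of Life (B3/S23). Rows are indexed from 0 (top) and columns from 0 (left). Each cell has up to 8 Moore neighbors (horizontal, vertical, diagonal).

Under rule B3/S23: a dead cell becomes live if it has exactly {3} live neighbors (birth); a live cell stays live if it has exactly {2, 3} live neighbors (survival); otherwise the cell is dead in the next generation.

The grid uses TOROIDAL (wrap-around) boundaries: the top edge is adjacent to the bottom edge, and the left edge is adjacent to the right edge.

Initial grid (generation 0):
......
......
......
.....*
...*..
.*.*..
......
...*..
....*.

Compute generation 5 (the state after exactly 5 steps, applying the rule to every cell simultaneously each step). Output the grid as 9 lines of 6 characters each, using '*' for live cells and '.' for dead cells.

Answer: ......
......
......
......
......
......
......
......
......

Derivation:
Simulating step by step:
Generation 0 (given above): 6 live cells
Generation 1: 4 live cells
......
......
......
......
..*.*.
..*...
..*...
......
......
Generation 2: 3 live cells
......
......
......
......
...*..
.**...
......
......
......
Generation 3: 2 live cells
......
......
......
......
..*...
..*...
......
......
......
Generation 4: 0 live cells
......
......
......
......
......
......
......
......
......
Generation 5: 0 live cells
(generation 5 grid is the final answer)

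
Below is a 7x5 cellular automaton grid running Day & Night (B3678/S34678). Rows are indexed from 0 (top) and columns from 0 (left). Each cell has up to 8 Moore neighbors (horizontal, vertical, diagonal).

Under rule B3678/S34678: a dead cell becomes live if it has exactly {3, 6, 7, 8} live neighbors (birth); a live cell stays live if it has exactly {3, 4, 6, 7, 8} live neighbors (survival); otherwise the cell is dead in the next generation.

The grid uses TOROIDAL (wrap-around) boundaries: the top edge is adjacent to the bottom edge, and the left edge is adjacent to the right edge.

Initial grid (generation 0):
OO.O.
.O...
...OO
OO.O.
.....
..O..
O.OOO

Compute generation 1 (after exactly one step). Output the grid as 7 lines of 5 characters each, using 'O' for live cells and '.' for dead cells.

Answer: OO.O.
...O.
.O..O
..O..
.OO..
.O..O
O.OOO

Derivation:
Simulating step by step:
Generation 0 (given above): 14 live cells
Generation 1: 15 live cells
(generation 1 grid is the final answer)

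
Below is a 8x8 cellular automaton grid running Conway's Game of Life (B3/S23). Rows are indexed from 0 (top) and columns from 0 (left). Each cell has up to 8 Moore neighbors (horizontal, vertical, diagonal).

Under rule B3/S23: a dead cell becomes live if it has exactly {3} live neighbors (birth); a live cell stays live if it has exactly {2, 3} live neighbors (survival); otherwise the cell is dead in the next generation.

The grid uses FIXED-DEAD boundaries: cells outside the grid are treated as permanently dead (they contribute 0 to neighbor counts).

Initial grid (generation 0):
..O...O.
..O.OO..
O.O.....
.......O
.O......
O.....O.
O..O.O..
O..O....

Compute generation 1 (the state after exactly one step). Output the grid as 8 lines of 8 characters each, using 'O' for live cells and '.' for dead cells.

Answer: ...O.O..
..O..O..
.O.O....
.O......
........
OO......
OO..O...
....O...

Derivation:
Simulating step by step:
Generation 0 (given above): 16 live cells
Generation 1: 13 live cells
(generation 1 grid is the final answer)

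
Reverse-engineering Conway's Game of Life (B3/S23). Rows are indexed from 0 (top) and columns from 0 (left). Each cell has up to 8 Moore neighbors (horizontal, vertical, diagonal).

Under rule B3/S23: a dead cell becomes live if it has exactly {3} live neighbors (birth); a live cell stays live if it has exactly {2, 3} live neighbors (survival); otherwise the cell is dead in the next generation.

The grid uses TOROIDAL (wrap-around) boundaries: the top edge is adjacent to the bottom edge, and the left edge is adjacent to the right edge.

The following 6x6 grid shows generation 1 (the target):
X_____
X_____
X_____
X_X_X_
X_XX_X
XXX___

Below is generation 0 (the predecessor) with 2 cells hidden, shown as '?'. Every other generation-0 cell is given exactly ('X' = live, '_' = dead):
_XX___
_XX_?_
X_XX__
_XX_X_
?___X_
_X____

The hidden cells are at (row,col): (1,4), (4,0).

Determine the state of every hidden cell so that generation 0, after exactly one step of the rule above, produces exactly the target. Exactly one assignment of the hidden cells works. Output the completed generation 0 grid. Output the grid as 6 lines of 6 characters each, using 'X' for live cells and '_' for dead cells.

Answer: _XX___
_XX___
X_XX__
_XX_X_
X___X_
_X____

Derivation:
Hidden generation-0 cells (in order): (1,4), (4,0).
A hidden cell only influences target cells in its own 3x3 neighborhood. Try each of the 2^2 = 4 assignments, step the completed generation 0 forward once under B3/S23, and compare with the target:
  (1,4)=_ (4,0)=_ -> step gives (3,0)='_' but target has 'X' -> reject
  (1,4)=_ (4,0)=X -> step reproduces the target at every cell -> ACCEPT
  (1,4)=X (4,0)=_ -> step gives (0,3)='X' but target has '_' -> reject
  (1,4)=X (4,0)=X -> step gives (0,3)='X' but target has '_' -> reject
Unique solution: (1,4)=dead, (4,0)=live.
Check: live-neighbor counts of every cell in the completed generation 0:
344200
355411
265422
343524
243313
333212
Applying B3/S23 to generation 0 with these counts gives:
X_____
X_____
X_____
X_X_X_
X_XX_X
XXX___
which matches the target exactly.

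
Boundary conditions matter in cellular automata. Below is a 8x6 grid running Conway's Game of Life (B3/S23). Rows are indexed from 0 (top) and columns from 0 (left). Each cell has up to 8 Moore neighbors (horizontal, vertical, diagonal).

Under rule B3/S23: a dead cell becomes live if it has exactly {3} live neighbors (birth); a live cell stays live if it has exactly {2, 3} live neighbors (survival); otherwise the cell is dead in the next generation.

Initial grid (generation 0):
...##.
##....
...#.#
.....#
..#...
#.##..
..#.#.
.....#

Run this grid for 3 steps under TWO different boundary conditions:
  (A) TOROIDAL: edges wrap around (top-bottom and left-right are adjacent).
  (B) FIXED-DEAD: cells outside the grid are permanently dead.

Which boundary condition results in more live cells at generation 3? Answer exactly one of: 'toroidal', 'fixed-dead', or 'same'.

Answer: toroidal

Derivation:
Under TOROIDAL boundary, generation 3:
##.##.
##....
######
#.#.##
###...
......
......
.....#
Population = 20

Under FIXED-DEAD boundary, generation 3:
......
......
....#.
.##.#.
.###..
......
..#...
..#...
Population = 9

Comparison: toroidal=20, fixed-dead=9 -> toroidal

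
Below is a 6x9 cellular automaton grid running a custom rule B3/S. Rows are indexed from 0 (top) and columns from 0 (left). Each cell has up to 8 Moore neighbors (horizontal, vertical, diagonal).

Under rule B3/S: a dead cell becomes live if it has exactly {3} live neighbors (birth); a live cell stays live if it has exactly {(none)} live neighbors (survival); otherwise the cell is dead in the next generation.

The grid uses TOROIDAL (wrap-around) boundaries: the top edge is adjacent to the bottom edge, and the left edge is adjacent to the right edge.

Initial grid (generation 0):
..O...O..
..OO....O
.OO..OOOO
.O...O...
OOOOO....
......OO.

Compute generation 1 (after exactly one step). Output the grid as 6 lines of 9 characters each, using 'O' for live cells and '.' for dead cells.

Answer: ...O.....
O....O...
...OO....
.......OO
.....OO..
.....O...

Derivation:
Simulating step by step:
Generation 0 (given above): 20 live cells
Generation 1: 10 live cells
(generation 1 grid is the final answer)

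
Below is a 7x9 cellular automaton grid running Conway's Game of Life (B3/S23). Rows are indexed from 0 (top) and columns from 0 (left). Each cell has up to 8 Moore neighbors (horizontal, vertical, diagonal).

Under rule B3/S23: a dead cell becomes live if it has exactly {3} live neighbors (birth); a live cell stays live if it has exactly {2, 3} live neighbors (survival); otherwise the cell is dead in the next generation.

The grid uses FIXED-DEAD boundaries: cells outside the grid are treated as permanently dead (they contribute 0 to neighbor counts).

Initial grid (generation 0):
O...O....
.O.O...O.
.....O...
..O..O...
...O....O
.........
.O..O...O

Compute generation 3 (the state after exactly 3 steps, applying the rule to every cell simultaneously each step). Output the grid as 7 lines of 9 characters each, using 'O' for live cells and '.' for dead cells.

Answer: .........
....O....
...O.O...
....O....
.........
.........
.........

Derivation:
Simulating step by step:
Generation 0 (given above): 13 live cells
Generation 1: 5 live cells
.........
....O....
..O.O.O..
....O....
.........
.........
.........
Generation 2: 5 live cells
.........
...O.O...
....O....
...O.O...
.........
.........
.........
Generation 3: 4 live cells
(generation 3 grid is the final answer)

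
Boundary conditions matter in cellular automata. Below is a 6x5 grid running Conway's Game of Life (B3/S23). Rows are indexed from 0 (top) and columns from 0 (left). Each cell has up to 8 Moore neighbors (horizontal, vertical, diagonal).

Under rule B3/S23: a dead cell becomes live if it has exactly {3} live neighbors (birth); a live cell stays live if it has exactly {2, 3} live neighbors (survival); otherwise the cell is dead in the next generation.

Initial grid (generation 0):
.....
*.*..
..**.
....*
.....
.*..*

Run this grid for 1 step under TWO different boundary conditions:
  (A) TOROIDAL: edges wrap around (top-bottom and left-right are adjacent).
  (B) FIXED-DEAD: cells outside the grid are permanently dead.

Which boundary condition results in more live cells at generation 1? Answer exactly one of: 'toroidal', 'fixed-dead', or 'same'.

Answer: toroidal

Derivation:
Under TOROIDAL boundary, generation 1:
**...
.***.
.****
...*.
*....
.....
Population = 11

Under FIXED-DEAD boundary, generation 1:
.....
.***.
.***.
...*.
.....
.....
Population = 7

Comparison: toroidal=11, fixed-dead=7 -> toroidal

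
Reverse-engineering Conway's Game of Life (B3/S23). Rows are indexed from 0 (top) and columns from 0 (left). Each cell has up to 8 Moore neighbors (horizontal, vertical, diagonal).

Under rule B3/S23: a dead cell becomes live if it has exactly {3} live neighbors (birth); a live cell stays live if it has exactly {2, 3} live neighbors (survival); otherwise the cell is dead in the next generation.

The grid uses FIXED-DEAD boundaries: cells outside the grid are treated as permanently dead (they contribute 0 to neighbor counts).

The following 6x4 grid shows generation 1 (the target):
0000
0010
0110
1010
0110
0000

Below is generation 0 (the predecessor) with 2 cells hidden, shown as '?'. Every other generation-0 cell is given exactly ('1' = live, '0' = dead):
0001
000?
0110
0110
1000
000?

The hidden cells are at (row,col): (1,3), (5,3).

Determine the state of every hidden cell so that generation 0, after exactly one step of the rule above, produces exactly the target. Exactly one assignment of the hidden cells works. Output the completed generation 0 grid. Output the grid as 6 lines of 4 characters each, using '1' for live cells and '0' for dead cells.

Answer: 0001
0000
0110
0110
1000
0001

Derivation:
Hidden generation-0 cells (in order): (1,3), (5,3).
A hidden cell only influences target cells in its own 3x3 neighborhood. Try each of the 2^2 = 4 assignments, step the completed generation 0 forward once under B3/S23, and compare with the target:
  (1,3)=0 (5,3)=0 -> step gives (4,2)='0' but target has '1' -> reject
  (1,3)=0 (5,3)=1 -> step reproduces the target at every cell -> ACCEPT
  (1,3)=1 (5,3)=0 -> step gives (1,2)='0' but target has '1' -> reject
  (1,3)=1 (5,3)=1 -> step gives (1,2)='0' but target has '1' -> reject
Unique solution: (1,3)=dead, (5,3)=live.
Check: live-neighbor counts of every cell in the completed generation 0:
0010
1232
2332
3432
1332
1110
Applying B3/S23 to generation 0 with these counts gives:
0000
0010
0110
1010
0110
0000
which matches the target exactly.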